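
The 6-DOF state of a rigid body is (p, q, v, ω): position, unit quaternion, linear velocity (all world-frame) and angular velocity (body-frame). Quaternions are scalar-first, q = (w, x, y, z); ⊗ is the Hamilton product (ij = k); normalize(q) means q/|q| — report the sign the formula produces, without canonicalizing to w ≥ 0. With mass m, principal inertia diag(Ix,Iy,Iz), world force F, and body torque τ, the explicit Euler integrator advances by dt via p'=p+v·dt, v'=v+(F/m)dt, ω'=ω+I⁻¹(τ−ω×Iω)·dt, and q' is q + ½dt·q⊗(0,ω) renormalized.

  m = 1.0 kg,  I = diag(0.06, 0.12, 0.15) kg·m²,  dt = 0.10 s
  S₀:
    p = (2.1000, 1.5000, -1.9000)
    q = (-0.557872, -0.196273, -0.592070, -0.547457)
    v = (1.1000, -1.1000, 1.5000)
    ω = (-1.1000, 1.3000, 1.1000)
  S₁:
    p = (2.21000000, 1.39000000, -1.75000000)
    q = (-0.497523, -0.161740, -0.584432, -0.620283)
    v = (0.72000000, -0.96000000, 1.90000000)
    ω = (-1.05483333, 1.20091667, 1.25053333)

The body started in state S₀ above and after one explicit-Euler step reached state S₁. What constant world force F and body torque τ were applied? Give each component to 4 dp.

F = (-3.8000, 1.4000, 4.0000)
τ = (0.0700, -0.0100, 0.1400)

rate change Δω = (0.04516667, -0.09908333, 0.15053333)
ω₀×(Iω₀) = (0.0429, 0.1089, -0.0858)
I·α + gyro = (0.0700, -0.0100, 0.1400)
Δv = v₁−v₀ = (-0.38000000, 0.14000000, 0.40000000)
F = m·Δv/dt = (-3.8000, 1.4000, 4.0000)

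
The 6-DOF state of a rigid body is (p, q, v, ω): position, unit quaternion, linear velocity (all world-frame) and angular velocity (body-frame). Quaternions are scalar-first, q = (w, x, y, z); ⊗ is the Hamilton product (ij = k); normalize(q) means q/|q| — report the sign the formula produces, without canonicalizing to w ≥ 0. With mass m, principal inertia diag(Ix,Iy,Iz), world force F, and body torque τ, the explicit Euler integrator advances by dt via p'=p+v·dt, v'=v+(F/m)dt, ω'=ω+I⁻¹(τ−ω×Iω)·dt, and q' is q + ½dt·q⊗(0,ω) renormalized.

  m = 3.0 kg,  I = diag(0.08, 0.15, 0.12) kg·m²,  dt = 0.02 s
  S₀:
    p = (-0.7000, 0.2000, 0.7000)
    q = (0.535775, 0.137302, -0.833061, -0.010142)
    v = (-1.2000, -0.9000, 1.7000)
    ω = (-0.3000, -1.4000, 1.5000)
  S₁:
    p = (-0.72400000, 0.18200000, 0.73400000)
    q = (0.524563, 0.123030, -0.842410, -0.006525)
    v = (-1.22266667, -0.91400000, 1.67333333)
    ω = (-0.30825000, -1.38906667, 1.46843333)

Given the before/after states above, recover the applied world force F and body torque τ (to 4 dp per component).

rate change Δω = (-0.00825000, 0.01093333, -0.03156667)
gyro term ω₀×Iω₀ = (0.0630, 0.0180, 0.0294)
τ = I·(Δω/dt) + ω₀×(Iω₀) = (0.0300, 0.1000, -0.1600)
velocity change Δv = (-0.02266667, -0.01400000, -0.02666667)
m·(v₁−v₀)/dt = (-3.4000, -2.1000, -4.0000)

F = (-3.4000, -2.1000, -4.0000)
τ = (0.0300, 0.1000, -0.1600)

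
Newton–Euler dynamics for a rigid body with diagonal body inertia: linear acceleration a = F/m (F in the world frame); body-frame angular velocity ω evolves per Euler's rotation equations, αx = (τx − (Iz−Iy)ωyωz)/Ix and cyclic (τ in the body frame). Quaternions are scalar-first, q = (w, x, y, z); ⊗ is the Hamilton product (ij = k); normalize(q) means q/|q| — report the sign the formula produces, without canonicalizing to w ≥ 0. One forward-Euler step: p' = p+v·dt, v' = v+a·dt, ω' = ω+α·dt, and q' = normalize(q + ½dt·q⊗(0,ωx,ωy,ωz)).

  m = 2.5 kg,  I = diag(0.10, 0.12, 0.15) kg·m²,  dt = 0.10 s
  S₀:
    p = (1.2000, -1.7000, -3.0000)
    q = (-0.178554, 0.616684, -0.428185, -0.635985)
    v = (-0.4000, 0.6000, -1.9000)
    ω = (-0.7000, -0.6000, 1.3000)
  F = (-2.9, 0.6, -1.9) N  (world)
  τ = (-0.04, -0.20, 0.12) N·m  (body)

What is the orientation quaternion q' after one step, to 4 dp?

q' = (-0.1281, 0.5742, -0.4393, -0.6789)

q⊗(0,ω) = (1.0015483, -0.8132437, -0.2493673, -0.9018601)
q + ½dt·q⊗(0,ω), renormalized = (-0.1281, 0.5742, -0.4393, -0.6789)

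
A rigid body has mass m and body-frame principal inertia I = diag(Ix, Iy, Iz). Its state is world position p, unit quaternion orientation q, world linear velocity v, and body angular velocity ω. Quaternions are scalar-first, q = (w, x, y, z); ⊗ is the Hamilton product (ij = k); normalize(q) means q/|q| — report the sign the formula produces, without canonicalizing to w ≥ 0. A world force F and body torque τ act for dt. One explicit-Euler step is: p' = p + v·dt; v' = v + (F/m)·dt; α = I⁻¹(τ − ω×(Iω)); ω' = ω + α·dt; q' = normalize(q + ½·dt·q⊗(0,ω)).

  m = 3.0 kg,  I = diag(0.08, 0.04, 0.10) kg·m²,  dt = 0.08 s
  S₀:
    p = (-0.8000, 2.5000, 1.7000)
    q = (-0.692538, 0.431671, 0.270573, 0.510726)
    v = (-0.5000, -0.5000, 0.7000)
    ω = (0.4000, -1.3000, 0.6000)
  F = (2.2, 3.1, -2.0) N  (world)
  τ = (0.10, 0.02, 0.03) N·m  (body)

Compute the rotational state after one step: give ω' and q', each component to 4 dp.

precession coupling ω×(Iω) = (-0.0468, -0.0048, 0.0208)
angular accel α = (1.8350, 0.6200, 0.0920)
ω + α·dt = (0.5468, -1.2504, 0.6074)
2q̇ = q⊗(0,ω) = (-0.1273591, 0.5492724, 0.8455872, -1.0849243)
q' = normalize(q + ½dt·q⊗(0,ω)) = (-0.6964, 0.4528, 0.3039, 0.4665)

ω' = (0.5468, -1.2504, 0.6074)
q' = (-0.6964, 0.4528, 0.3039, 0.4665)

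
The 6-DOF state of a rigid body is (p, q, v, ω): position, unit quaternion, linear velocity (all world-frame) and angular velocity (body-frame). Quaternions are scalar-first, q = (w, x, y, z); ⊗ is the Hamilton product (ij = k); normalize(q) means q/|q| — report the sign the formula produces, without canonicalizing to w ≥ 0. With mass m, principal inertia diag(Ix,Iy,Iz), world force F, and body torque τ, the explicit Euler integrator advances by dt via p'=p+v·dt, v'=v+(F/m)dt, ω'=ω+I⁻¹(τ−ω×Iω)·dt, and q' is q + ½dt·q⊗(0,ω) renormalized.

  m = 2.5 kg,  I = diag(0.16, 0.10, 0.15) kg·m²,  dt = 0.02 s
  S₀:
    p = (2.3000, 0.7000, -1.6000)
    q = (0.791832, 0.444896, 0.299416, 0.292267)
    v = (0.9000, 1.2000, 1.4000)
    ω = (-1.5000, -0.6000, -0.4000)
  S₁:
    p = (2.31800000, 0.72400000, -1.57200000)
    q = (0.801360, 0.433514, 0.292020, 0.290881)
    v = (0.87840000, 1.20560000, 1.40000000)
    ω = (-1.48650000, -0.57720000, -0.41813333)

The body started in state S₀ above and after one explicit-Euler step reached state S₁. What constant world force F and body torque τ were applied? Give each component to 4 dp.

F = (-2.7000, 0.7000, 0.0000)
τ = (0.1200, 0.1200, -0.1900)

Δω = ω₁−ω₀ = (0.01350000, 0.02280000, -0.01813333)
precession coupling = (0.0120, 0.0060, -0.0540)
I·α + gyro = (0.1200, 0.1200, -0.1900)
velocity change Δv = (-0.02160000, 0.00560000, 0.00000000)
m·(v₁−v₀)/dt = (-2.7000, 0.7000, 0.0000)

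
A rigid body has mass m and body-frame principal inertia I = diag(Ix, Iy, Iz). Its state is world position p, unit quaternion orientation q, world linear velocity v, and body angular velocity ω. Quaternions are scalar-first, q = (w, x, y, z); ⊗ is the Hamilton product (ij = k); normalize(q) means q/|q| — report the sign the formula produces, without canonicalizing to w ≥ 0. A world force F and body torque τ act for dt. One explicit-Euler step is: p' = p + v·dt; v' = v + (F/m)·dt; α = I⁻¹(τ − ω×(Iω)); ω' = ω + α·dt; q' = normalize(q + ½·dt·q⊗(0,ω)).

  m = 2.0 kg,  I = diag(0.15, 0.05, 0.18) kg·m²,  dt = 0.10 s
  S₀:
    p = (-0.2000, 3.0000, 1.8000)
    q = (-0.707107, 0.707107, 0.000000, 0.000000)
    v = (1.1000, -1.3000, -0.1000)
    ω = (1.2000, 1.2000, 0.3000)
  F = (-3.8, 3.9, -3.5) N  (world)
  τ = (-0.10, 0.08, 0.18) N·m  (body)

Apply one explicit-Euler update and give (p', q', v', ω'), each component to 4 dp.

α = I⁻¹(τ − ω×Iω) = (-0.9787, 1.8160, 1.8000)
ω + α·dt = (1.1021, 1.3816, 0.4800)
Hamilton product q⊗(0,ω) = (-0.8485284, -0.8485284, -1.0606605, 0.6363963)
q' = normalize(q + ½dt·q⊗(0,ω)) = (-0.7468, 0.6622, -0.0528, 0.0317)
a = F/m = (-1.9000, 1.9500, -1.7500)
p' = p + v·dt = (-0.0900, 2.8700, 1.7900)
v' = v + a·dt = (0.9100, -1.1050, -0.2750)

p' = (-0.0900, 2.8700, 1.7900)
q' = (-0.7468, 0.6622, -0.0528, 0.0317)
v' = (0.9100, -1.1050, -0.2750)
ω' = (1.1021, 1.3816, 0.4800)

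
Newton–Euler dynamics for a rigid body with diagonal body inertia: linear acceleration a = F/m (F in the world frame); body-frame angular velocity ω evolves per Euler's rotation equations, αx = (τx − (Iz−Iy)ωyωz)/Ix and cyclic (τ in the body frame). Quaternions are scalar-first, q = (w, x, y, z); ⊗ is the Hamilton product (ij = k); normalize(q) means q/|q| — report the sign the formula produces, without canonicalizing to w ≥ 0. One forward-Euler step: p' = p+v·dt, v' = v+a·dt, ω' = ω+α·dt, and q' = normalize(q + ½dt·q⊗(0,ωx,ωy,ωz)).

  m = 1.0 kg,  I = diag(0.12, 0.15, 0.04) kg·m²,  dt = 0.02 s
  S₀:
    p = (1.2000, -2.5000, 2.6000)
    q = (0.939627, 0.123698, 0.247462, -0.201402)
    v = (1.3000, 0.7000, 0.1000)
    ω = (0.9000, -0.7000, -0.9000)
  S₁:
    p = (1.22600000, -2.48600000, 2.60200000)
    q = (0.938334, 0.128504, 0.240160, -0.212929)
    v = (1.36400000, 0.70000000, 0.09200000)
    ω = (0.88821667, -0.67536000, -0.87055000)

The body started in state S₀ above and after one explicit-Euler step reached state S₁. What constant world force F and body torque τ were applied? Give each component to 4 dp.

F = (3.2000, 0.0000, -0.4000)
τ = (-0.1400, 0.1200, 0.0400)

ω₁ − ω₀ = (-0.01178333, 0.02464000, 0.02945000)
applied torque τ = (-0.1400, 0.1200, 0.0400)
Δv = v₁−v₀ = (0.06400000, 0.00000000, -0.00800000)
m·(v₁−v₀)/dt = (3.2000, 0.0000, -0.4000)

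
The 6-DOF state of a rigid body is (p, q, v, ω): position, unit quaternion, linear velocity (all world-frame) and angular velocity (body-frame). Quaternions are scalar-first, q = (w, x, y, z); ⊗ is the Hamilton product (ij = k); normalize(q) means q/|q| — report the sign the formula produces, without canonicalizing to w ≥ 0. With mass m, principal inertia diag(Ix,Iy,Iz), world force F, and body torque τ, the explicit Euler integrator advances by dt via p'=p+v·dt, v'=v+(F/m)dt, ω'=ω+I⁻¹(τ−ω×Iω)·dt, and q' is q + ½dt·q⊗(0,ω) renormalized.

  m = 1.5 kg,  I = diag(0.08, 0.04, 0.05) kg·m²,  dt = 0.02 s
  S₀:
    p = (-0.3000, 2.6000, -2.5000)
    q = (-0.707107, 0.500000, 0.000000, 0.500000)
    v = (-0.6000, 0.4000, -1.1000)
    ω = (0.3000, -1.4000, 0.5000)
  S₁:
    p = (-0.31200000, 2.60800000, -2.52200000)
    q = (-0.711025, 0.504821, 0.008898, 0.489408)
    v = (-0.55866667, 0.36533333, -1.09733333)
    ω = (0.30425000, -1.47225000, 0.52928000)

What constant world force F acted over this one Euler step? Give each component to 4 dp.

F = (3.1000, -2.6000, 0.2000)

velocity change Δv = (0.04133333, -0.03466667, 0.00266667)
F = m·Δv/dt = (3.1000, -2.6000, 0.2000)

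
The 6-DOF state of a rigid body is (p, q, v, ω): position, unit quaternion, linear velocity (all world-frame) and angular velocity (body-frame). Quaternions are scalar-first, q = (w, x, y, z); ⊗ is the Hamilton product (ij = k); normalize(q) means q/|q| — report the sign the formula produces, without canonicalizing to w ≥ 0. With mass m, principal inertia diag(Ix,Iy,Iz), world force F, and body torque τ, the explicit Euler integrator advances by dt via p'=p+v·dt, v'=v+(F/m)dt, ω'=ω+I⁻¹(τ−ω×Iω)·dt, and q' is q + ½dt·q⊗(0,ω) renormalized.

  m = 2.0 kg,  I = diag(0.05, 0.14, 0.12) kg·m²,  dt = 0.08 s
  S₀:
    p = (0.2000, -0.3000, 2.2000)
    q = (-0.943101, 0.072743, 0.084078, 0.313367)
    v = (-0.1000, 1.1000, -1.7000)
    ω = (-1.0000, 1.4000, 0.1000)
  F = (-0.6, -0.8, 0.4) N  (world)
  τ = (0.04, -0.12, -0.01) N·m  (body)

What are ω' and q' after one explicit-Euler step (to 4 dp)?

(τ − ω×Iω)/I = (0.8560, -0.9071, 0.9667)
ω + α·dt = (-0.9315, 1.3274, 0.1773)
q⊗(0,ω) = (-0.0763029, 0.5127950, -1.6409827, 0.0916081)
updated quaternion q' = (-0.9439, 0.0930, 0.0184, 0.3163)

ω' = (-0.9315, 1.3274, 0.1773)
q' = (-0.9439, 0.0930, 0.0184, 0.3163)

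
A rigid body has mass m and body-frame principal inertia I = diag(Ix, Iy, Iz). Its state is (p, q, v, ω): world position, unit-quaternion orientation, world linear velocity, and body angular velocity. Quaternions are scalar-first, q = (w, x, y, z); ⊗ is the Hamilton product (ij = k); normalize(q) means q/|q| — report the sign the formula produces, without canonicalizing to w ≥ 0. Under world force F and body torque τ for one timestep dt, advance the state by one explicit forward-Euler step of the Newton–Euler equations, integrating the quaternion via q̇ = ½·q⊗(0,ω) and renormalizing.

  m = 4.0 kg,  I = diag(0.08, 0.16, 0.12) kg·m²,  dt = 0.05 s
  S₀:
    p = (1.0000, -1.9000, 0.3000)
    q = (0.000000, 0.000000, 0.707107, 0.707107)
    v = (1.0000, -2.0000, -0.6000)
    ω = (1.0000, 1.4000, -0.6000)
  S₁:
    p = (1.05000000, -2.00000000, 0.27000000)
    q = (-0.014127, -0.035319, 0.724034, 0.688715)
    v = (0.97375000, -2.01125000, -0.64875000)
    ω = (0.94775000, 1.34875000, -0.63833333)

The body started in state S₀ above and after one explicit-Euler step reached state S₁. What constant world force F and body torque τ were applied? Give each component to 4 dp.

v₁ − v₀ = (-0.02625000, -0.01125000, -0.04875000)
m·(v₁−v₀)/dt = (-2.1000, -0.9000, -3.9000)
ω₁ − ω₀ = (-0.05225000, -0.05125000, -0.03833333)
gyro term ω₀×Iω₀ = (0.0336, 0.0240, 0.1120)
I·α + gyro = (-0.0500, -0.1400, 0.0200)

F = (-2.1000, -0.9000, -3.9000)
τ = (-0.0500, -0.1400, 0.0200)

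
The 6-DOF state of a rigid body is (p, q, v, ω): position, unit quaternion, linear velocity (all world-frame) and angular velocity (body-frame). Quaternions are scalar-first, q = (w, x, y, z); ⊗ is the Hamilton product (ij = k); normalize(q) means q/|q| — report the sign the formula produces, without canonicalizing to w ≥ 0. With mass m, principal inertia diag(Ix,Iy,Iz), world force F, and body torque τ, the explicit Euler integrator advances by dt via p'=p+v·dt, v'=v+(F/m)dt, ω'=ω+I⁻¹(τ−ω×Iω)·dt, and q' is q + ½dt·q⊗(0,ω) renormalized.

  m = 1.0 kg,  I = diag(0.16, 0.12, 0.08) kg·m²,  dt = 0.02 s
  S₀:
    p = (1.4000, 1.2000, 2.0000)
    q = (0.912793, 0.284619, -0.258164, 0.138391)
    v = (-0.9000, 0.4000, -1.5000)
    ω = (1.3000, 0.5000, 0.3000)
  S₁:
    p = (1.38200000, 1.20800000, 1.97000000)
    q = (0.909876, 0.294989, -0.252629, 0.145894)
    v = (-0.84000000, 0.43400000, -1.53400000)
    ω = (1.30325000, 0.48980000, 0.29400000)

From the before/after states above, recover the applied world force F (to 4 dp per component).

Δv = v₁−v₀ = (0.06000000, 0.03400000, -0.03400000)
m·(v₁−v₀)/dt = (3.0000, 1.7000, -1.7000)

F = (3.0000, 1.7000, -1.7000)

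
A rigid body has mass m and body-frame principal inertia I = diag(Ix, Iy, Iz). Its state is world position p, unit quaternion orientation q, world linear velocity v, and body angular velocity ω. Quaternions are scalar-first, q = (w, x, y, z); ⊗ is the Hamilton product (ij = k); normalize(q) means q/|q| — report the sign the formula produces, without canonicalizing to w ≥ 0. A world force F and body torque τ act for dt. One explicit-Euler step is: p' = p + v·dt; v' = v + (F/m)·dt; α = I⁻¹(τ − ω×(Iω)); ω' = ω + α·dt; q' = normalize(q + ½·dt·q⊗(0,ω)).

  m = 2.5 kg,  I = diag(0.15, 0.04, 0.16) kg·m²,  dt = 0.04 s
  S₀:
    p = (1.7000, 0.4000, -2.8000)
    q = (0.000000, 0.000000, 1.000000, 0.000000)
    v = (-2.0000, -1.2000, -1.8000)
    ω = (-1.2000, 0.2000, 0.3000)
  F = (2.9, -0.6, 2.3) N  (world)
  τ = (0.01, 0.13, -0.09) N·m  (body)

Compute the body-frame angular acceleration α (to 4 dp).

precession coupling ω×(Iω) = (0.0072, 0.0036, 0.0264)
α = I⁻¹(τ − ω×Iω) = (0.0187, 3.1600, -0.7275)

α = (0.0187, 3.1600, -0.7275)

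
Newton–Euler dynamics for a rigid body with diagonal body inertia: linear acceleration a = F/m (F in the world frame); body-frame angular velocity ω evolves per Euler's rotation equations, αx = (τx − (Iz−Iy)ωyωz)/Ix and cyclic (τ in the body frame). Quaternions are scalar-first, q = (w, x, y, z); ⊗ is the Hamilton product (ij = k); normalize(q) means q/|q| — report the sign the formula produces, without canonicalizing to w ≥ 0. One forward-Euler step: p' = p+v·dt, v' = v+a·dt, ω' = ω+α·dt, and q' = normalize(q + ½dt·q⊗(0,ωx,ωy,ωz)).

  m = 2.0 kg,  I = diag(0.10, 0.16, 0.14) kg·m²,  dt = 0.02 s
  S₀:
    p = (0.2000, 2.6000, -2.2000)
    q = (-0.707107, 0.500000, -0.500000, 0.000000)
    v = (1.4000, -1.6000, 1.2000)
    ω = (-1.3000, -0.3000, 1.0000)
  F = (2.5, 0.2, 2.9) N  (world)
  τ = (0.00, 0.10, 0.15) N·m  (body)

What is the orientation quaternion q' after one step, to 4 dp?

q⊗(0,ω) = (0.5000000, 0.4192391, -0.2878679, -1.5071070)
q' = normalize(q + ½dt·q⊗(0,ω)) = (-0.7020, 0.5041, -0.5028, -0.0151)

q' = (-0.7020, 0.5041, -0.5028, -0.0151)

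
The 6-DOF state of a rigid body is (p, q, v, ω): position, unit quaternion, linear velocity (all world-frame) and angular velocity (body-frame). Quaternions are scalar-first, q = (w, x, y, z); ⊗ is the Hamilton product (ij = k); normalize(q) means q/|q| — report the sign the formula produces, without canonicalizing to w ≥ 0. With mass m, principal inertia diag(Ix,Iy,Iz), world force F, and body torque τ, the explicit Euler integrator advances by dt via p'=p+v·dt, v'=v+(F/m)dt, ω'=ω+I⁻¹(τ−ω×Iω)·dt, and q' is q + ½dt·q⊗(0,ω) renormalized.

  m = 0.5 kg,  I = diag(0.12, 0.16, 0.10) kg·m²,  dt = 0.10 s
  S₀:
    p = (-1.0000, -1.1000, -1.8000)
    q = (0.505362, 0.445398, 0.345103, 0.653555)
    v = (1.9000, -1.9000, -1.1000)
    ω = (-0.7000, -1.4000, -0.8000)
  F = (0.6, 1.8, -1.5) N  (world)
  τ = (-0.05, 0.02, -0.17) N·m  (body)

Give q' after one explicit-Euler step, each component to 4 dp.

q' = (0.5691, 0.4579, 0.3035, 0.6119)

2q̇ = q⊗(0,ω) = (1.3177668, 0.2851412, -0.8086769, -0.7862747)
updated quaternion q' = (0.5691, 0.4579, 0.3035, 0.6119)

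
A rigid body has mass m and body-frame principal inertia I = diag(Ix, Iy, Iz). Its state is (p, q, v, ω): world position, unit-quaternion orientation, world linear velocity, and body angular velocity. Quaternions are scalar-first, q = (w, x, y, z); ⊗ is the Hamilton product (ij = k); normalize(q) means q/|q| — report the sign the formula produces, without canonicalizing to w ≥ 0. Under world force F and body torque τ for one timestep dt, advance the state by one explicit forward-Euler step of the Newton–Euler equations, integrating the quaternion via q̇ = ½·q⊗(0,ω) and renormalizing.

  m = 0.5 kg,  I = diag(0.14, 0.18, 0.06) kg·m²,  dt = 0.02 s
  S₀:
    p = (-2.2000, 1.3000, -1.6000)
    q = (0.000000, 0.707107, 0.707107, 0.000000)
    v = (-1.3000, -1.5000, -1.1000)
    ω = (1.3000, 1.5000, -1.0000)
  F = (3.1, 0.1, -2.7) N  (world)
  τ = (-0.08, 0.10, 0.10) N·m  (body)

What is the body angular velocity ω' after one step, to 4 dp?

ω' = (1.2629, 1.5227, -0.9927)

ω×(Iω) gyroscopic = (0.1800, -0.1040, 0.0780)
(τ − ω×Iω)/I = (-1.8571, 1.1333, 0.3667)
new body rate ω' = (1.2629, 1.5227, -0.9927)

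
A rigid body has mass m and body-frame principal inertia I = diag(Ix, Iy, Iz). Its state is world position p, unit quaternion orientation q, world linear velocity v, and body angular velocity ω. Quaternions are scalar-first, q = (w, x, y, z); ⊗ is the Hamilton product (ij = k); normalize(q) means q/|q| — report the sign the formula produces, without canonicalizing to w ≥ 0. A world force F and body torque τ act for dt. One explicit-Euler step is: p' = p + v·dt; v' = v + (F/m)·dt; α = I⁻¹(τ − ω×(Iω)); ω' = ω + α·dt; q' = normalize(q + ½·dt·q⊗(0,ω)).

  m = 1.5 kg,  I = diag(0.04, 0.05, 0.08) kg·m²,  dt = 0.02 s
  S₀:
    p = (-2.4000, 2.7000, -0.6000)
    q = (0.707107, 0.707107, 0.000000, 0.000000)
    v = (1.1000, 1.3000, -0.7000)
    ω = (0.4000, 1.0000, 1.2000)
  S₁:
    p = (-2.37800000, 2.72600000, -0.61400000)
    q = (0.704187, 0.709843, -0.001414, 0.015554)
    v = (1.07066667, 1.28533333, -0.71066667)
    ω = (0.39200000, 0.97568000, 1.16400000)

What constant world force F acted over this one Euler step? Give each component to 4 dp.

F = (-2.2000, -1.1000, -0.8000)

Δv = v₁−v₀ = (-0.02933333, -0.01466667, -0.01066667)
applied force F = (-2.2000, -1.1000, -0.8000)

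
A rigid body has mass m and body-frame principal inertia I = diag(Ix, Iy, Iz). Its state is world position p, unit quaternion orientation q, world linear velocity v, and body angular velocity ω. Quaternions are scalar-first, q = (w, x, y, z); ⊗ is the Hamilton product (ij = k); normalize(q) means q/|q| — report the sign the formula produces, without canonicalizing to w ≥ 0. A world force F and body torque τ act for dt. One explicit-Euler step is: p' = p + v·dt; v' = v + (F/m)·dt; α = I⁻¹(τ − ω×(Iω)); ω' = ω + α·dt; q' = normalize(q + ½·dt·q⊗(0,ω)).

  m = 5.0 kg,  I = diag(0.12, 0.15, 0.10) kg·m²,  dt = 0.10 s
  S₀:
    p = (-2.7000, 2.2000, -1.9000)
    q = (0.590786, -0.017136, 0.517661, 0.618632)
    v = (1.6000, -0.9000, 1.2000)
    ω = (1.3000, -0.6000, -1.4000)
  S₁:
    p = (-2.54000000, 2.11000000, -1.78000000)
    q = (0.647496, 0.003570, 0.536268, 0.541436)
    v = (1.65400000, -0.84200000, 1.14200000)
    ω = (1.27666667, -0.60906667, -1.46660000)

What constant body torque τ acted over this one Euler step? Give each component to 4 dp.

τ = (-0.0700, -0.0500, -0.0900)

rate change Δω = (-0.02333333, -0.00906667, -0.06660000)
gyro term ω₀×Iω₀ = (-0.0420, -0.0364, -0.0234)
τ = I·(Δω/dt) + ω₀×(Iω₀) = (-0.0700, -0.0500, -0.0900)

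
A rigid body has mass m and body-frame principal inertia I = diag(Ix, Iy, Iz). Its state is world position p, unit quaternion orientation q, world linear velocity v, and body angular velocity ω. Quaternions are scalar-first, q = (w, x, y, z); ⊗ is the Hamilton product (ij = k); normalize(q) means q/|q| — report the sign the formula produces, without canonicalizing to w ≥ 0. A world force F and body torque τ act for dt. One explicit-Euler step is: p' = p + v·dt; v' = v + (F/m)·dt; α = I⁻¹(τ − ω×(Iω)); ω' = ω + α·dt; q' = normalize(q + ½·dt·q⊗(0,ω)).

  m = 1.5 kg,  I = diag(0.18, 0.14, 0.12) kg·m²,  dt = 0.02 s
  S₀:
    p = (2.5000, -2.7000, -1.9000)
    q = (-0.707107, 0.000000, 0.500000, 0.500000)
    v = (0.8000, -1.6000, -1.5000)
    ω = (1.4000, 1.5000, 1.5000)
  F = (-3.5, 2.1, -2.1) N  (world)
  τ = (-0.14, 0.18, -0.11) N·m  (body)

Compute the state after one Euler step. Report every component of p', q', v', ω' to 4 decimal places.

a = (-2.3333, 1.4000, -1.4000)
p' = p + v·dt = (2.5160, -2.7320, -1.9300)
v' = v + a·dt = (0.7533, -1.5720, -1.5280)
precession coupling ω×(Iω) = (-0.0450, 0.1260, -0.0840)
angular accel α = (-0.5278, 0.3857, -0.2167)
new body rate ω' = (1.3894, 1.5077, 1.4957)
2q̇ = q⊗(0,ω) = (-1.5000000, -0.9899498, -0.3606605, -1.7606605)
updated quaternion q' = (-0.7219, -0.0099, 0.4962, 0.4822)

p' = (2.5160, -2.7320, -1.9300)
q' = (-0.7219, -0.0099, 0.4962, 0.4822)
v' = (0.7533, -1.5720, -1.5280)
ω' = (1.3894, 1.5077, 1.4957)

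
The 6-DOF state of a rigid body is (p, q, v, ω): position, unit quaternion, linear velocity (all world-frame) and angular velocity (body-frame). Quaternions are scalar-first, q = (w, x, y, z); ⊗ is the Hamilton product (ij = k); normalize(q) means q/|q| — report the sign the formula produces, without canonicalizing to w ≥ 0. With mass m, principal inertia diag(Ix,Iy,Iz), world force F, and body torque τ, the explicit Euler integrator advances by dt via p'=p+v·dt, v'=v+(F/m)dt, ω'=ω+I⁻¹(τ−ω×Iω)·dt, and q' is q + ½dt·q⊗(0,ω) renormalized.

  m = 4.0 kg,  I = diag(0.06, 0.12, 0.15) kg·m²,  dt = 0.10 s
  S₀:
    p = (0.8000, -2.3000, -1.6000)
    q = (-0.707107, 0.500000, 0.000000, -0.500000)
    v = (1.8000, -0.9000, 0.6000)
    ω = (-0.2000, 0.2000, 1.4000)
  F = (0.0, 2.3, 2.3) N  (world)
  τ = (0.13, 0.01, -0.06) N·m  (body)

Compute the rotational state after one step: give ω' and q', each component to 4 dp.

precession coupling ω×(Iω) = (0.0084, 0.0252, -0.0024)
α = I⁻¹(τ − ω×Iω) = (2.0267, -0.1267, -0.3840)
new body rate ω' = (0.0027, 0.1873, 1.3616)
2q̇ = q⊗(0,ω) = (0.8000000, 0.2414214, -0.7414214, -0.8899498)
q' = normalize(q + ½dt·q⊗(0,ω)) = (-0.6654, 0.5108, -0.0370, -0.5431)

ω' = (0.0027, 0.1873, 1.3616)
q' = (-0.6654, 0.5108, -0.0370, -0.5431)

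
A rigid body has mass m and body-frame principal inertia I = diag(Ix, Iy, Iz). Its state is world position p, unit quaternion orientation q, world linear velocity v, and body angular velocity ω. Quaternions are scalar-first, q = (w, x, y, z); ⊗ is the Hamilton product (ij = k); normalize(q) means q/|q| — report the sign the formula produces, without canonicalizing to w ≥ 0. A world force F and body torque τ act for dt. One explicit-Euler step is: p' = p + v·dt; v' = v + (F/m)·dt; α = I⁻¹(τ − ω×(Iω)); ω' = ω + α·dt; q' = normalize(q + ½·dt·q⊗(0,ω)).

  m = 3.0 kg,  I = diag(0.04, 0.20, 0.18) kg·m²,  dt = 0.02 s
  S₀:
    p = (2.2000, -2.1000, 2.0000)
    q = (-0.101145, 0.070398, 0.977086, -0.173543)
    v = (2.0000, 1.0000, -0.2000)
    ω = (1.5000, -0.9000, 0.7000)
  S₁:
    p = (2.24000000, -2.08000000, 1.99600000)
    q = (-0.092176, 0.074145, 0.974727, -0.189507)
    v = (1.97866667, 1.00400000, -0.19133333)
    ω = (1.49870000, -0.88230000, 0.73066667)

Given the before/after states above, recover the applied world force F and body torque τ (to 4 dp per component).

rate change Δω = (-0.00130000, 0.01770000, 0.03066667)
I·α + gyro = (0.0100, 0.0300, 0.0600)
Δv = v₁−v₀ = (-0.02133333, 0.00400000, 0.00866667)
applied force F = (-3.2000, 0.6000, 1.3000)

F = (-3.2000, 0.6000, 1.3000)
τ = (0.0100, 0.0300, 0.0600)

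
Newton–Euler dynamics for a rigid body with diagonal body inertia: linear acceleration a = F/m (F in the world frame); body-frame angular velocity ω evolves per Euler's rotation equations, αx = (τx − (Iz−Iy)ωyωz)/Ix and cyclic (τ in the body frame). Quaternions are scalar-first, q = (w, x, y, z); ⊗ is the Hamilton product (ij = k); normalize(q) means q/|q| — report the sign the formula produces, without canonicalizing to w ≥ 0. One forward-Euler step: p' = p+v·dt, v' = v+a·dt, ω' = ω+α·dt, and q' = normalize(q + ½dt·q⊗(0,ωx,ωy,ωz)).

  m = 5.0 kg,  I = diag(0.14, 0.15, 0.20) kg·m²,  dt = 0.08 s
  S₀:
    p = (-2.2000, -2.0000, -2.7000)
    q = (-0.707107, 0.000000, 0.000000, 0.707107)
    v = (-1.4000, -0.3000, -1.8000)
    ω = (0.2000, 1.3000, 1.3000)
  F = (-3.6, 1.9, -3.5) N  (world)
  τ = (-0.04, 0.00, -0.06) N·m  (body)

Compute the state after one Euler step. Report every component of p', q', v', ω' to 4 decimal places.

p' = p + v·dt = (-2.3120, -2.0240, -2.8440)
v + (F/m)dt = (-1.4576, -0.2696, -1.8560)
precession coupling ω×(Iω) = (0.0845, -0.0156, 0.0026)
α = I⁻¹(τ − ω×Iω) = (-0.8893, 0.1040, -0.3130)
ω + α·dt = (0.1289, 1.3083, 1.2750)
q⊗(0,ω) = (-0.9192391, -1.0606605, -0.7778177, -0.9192391)
q' = normalize(q + ½dt·q⊗(0,ω)) = (-0.7418, -0.0423, -0.0310, 0.6685)

p' = (-2.3120, -2.0240, -2.8440)
q' = (-0.7418, -0.0423, -0.0310, 0.6685)
v' = (-1.4576, -0.2696, -1.8560)
ω' = (0.1289, 1.3083, 1.2750)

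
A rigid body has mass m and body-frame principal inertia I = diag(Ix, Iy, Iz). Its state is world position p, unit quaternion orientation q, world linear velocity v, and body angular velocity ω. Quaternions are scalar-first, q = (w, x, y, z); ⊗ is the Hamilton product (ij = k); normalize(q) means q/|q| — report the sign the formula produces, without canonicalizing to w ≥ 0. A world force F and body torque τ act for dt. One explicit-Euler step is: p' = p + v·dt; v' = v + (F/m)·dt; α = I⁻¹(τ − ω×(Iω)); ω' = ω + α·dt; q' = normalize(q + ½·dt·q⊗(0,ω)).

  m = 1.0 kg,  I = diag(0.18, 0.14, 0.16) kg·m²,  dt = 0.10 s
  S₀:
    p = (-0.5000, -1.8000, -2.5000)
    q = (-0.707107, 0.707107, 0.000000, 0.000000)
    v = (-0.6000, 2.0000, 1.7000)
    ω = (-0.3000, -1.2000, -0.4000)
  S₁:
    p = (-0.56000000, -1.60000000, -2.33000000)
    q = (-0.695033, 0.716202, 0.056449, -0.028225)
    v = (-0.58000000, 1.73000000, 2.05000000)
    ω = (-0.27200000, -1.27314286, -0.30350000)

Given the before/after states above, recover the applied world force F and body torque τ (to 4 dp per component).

v₁ − v₀ = (0.02000000, -0.27000000, 0.35000000)
applied force F = (0.2000, -2.7000, 3.5000)
ω₁ − ω₀ = (0.02800000, -0.07314286, 0.09650000)
gyro term ω₀×Iω₀ = (0.0096, 0.0024, -0.0144)
I·α + gyro = (0.0600, -0.1000, 0.1400)

F = (0.2000, -2.7000, 3.5000)
τ = (0.0600, -0.1000, 0.1400)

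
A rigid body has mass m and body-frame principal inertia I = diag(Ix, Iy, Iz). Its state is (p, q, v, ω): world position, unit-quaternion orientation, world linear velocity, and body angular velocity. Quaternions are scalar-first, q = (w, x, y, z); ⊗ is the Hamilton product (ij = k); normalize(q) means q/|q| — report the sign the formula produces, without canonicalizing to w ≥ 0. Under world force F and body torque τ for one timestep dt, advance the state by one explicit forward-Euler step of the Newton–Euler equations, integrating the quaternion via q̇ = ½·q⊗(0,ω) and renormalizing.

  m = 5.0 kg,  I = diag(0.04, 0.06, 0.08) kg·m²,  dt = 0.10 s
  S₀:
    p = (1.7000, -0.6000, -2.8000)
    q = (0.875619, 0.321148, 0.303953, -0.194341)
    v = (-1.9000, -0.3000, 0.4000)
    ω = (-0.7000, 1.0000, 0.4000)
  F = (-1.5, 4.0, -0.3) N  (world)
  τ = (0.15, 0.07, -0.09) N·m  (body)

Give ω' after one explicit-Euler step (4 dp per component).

ω' = (-0.3450, 1.0980, 0.3050)

precession coupling ω×(Iω) = (0.0080, 0.0112, -0.0140)
α = I⁻¹(τ − ω×Iω) = (3.5500, 0.9800, -0.9500)
new body rate ω' = (-0.3450, 1.0980, 0.3050)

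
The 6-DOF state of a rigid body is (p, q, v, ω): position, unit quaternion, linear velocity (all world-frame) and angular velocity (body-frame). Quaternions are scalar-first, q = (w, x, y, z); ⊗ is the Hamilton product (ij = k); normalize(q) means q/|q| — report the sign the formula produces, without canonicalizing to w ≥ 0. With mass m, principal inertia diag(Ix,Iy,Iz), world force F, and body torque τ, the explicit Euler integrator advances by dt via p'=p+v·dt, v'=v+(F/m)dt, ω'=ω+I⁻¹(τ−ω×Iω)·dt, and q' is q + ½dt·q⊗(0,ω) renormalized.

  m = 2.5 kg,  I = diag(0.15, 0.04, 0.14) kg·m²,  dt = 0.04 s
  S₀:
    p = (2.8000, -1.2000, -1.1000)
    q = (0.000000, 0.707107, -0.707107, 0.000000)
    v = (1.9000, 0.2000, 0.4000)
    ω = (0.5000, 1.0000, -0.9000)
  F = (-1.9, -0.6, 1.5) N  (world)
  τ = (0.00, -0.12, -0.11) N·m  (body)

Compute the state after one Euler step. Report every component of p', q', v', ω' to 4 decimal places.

p' = (2.8760, -1.1920, -1.0840)
q' = (0.0071, 0.7195, -0.6941, 0.0212)
v' = (1.8696, 0.1904, 0.4240)
ω' = (0.5240, 0.8845, -0.9157)

precession coupling ω×(Iω) = (-0.0900, -0.0045, -0.0550)
angular accel α = (0.6000, -2.8875, -0.3929)
ω' = ω + α·dt = (0.5240, 0.8845, -0.9157)
2q̇ = q⊗(0,ω) = (0.3535535, 0.6363963, 0.6363963, 1.0606605)
updated quaternion q' = (0.0071, 0.7195, -0.6941, 0.0212)
p' = p + v·dt = (2.8760, -1.1920, -1.0840)
v + (F/m)dt = (1.8696, 0.1904, 0.4240)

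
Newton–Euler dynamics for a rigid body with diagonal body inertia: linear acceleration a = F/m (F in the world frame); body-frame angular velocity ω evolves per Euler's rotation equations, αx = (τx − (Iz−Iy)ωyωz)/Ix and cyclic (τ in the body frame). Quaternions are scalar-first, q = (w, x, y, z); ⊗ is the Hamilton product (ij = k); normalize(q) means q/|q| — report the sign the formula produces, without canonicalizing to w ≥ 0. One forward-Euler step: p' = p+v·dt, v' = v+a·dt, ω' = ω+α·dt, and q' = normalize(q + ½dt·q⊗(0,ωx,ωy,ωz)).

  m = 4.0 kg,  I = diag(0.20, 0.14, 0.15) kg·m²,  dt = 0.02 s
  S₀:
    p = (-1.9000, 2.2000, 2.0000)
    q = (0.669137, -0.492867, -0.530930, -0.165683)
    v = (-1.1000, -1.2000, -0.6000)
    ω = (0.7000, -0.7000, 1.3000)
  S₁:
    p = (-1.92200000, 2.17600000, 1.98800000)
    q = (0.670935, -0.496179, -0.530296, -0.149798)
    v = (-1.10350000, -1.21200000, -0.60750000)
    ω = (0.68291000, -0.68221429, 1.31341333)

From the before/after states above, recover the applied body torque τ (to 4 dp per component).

Δω = ω₁−ω₀ = (-0.01709000, 0.01778571, 0.01341333)
ω₀×(Iω₀) = (-0.0091, 0.0455, 0.0294)
τ = I·(Δω/dt) + ω₀×(Iω₀) = (-0.1800, 0.1700, 0.1300)

τ = (-0.1800, 0.1700, 0.1300)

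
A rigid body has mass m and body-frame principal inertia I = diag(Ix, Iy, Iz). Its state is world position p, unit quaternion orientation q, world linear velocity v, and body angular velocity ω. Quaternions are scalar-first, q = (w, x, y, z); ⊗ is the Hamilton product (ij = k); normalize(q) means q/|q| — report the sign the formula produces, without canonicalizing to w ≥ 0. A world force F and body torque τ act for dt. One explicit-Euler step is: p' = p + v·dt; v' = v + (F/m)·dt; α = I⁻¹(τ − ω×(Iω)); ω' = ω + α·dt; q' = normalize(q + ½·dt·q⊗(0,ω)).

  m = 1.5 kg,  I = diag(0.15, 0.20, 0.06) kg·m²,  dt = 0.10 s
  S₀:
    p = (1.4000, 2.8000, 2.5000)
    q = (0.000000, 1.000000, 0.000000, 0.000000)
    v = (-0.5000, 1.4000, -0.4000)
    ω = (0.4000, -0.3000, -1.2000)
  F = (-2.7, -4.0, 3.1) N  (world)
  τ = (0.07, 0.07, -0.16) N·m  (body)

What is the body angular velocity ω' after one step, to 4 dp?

(τ − ω×Iω)/I = (0.8027, 0.5660, -2.5667)
ω' = ω + α·dt = (0.4803, -0.2434, -1.4567)

ω' = (0.4803, -0.2434, -1.4567)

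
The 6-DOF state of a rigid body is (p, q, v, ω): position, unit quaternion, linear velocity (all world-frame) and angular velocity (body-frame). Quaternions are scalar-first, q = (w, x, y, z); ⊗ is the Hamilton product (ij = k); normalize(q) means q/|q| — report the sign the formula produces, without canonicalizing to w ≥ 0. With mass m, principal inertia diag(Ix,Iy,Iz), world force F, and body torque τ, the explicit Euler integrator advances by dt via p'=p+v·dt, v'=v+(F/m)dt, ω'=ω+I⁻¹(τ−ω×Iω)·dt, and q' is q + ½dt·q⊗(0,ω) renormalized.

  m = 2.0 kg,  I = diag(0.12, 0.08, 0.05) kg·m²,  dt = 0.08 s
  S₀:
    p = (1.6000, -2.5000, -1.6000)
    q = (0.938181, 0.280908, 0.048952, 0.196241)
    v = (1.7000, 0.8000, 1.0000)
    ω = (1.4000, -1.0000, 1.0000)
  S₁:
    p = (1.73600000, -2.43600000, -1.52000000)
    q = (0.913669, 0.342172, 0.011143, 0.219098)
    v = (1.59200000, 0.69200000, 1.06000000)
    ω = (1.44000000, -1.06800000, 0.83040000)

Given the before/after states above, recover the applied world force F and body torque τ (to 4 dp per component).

Δv = v₁−v₀ = (-0.10800000, -0.10800000, 0.06000000)
m·(v₁−v₀)/dt = (-2.7000, -2.7000, 1.5000)
ω₁ − ω₀ = (0.04000000, -0.06800000, -0.16960000)
ω₀×(Iω₀) = (0.0300, 0.0980, 0.0560)
τ = I·(Δω/dt) + ω₀×(Iω₀) = (0.0900, 0.0300, -0.0500)

F = (-2.7000, -2.7000, 1.5000)
τ = (0.0900, 0.0300, -0.0500)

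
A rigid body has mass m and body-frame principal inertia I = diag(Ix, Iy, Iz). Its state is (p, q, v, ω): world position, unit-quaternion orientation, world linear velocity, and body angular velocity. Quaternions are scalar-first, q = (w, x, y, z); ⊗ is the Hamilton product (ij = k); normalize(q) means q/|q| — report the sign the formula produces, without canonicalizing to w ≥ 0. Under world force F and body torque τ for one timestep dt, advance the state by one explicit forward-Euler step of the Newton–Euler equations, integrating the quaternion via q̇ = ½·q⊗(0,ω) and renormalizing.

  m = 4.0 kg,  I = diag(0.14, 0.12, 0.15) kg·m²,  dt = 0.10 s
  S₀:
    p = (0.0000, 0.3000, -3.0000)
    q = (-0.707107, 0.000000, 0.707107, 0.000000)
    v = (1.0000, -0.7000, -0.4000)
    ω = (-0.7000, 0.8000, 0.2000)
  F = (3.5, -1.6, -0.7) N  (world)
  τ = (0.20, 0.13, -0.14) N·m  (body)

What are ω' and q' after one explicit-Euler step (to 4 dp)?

ω' = (-0.5606, 0.9072, 0.0992)
q' = (-0.7343, 0.0318, 0.6778, 0.0177)

ω×(Iω) gyroscopic = (0.0048, 0.0014, 0.0112)
angular accel α = (1.3943, 1.0717, -1.0080)
new body rate ω' = (-0.5606, 0.9072, 0.0992)
2q̇ = q⊗(0,ω) = (-0.5656856, 0.6363963, -0.5656856, 0.3535535)
q' = normalize(q + ½dt·q⊗(0,ω)) = (-0.7343, 0.0318, 0.6778, 0.0177)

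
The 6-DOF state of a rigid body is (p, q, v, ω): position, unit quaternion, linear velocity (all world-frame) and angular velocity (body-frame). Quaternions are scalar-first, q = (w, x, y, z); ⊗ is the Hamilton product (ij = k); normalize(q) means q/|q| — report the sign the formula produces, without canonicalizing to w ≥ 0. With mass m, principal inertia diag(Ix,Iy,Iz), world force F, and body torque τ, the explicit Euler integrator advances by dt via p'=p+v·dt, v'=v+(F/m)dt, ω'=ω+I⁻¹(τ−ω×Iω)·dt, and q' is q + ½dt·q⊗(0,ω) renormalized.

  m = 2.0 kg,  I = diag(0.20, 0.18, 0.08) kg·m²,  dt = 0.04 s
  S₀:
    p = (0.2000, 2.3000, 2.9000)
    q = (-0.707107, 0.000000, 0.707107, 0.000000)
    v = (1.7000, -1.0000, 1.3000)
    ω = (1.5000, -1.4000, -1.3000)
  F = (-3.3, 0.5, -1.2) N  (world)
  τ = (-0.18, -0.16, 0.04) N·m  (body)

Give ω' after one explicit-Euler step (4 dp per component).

ω' = (1.5004, -1.3836, -1.3010)

precession coupling ω×(Iω) = (-0.1820, -0.2340, 0.0420)
α = I⁻¹(τ − ω×Iω) = (0.0100, 0.4111, -0.0250)
ω' = ω + α·dt = (1.5004, -1.3836, -1.3010)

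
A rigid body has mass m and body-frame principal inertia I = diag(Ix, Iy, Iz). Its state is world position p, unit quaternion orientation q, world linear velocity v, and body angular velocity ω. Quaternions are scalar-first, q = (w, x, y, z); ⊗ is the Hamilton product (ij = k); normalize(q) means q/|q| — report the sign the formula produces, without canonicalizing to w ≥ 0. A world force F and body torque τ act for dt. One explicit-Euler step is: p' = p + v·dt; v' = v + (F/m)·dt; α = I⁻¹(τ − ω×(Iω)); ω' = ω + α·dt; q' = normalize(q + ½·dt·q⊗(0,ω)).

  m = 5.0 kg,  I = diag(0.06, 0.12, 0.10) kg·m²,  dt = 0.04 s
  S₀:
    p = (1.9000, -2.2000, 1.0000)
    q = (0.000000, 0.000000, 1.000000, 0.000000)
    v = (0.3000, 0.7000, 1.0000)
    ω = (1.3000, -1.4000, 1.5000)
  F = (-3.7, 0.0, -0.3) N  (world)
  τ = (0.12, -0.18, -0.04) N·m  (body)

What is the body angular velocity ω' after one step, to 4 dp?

gyro term ω×Iω = (0.0420, -0.0780, -0.1092)
(τ − ω×Iω)/I = (1.3000, -0.8500, 0.6920)
ω + α·dt = (1.3520, -1.4340, 1.5277)

ω' = (1.3520, -1.4340, 1.5277)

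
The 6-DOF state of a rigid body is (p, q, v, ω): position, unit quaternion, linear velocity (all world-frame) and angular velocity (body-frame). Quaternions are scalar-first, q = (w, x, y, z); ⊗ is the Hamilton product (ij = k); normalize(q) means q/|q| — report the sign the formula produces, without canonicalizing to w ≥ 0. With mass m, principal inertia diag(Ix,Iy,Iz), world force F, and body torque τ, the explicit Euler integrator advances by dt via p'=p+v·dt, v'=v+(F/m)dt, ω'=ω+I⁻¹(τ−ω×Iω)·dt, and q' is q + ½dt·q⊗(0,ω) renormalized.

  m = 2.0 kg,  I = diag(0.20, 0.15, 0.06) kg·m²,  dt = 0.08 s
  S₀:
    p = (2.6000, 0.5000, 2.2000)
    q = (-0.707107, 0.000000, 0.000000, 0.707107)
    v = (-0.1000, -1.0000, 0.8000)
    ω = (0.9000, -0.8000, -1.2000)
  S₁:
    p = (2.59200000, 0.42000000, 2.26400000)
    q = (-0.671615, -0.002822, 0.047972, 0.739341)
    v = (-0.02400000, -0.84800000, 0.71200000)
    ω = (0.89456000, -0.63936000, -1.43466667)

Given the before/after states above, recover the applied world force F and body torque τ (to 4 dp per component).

ω₁ − ω₀ = (-0.00544000, 0.16064000, -0.23466667)
precession coupling = (-0.0864, -0.1512, 0.0360)
τ = I·(Δω/dt) + ω₀×(Iω₀) = (-0.1000, 0.1500, -0.1400)
velocity change Δv = (0.07600000, 0.15200000, -0.08800000)
F = m·Δv/dt = (1.9000, 3.8000, -2.2000)

F = (1.9000, 3.8000, -2.2000)
τ = (-0.1000, 0.1500, -0.1400)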